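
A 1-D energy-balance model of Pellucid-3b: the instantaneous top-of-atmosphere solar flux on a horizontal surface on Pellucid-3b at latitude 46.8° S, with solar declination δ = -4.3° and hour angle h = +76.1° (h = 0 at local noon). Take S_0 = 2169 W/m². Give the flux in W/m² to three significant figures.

cos θ_z = sin ϕ sin δ + cos ϕ cos δ cos h = 0.054657 + 0.163985 = 0.218642.
Flux = S_0 · cos θ_z = 2169 × 0.218642 = 474.2 W/m².

474 W/m²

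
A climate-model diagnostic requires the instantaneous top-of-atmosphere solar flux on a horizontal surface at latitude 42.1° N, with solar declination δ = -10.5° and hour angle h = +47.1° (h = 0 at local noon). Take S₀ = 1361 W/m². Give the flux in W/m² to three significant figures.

cos θ_z = sin φ sin δ + cos φ cos δ cos h = -0.122176 + 0.496621 = 0.374445.
Flux = S₀ · cos θ_z = 1361 × 0.374445 = 509.6 W/m².

510 W/m²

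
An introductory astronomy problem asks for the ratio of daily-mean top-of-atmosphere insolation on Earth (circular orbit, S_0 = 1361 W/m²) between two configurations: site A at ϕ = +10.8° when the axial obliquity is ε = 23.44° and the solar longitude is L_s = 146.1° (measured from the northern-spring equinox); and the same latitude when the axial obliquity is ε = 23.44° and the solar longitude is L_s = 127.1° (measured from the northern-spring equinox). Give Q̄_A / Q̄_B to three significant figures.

— Configuration A (ϕ=+10.8°):
Solar declination: sin δ = sin ε · sin L_s = sin 23.44° × sin 146.1° = 0.22186, so δ = +12.819°.
cos h₀ = −tan(+10.8°) tan(+12.819°) = -0.0434, h₀ = 1.6142 rad.
Bracket: h₀ sin ϕ sin δ + cos ϕ cos δ sin h₀ = 1.6142×0.18738×0.22186 + 0.98229×0.97508×0.99906 = 0.067106 + 0.956911 = 1.024017.
Q̄ = (S_0/π) × [bracket] = (1361/π) × 1.024017 = 443.62 W/m².
— Configuration B (ϕ=+10.8°):
Solar declination: sin δ = sin ε · sin L_s = sin 23.44° × sin 127.1° = 0.31727, so δ = +18.498°.
cos h₀ = −tan(+10.8°) tan(+18.498°) = -0.0638, h₀ = 1.6347 rad.
Bracket: h₀ sin ϕ sin δ + cos ϕ cos δ sin h₀ = 1.6347×0.18738×0.31727 + 0.98229×0.94834×0.99796 = 0.097183 + 0.929645 = 1.026828.
Q̄ = (S_0/π) × [bracket] = (1361/π) × 1.026828 = 444.84 W/m².
Ratio Q̄_A / Q̄_B = 443.62 / 444.84 = 0.9973.

Q̄_A / Q̄_B ≈ 0.997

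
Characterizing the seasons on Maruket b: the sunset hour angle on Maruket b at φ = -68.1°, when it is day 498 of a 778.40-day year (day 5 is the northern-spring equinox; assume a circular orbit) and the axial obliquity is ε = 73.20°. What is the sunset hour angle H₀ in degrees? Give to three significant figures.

Solar longitude: λ_s = 360° × (498 − 5)/778.40 = 228.006°.
sin δ = sin 73.20° × sin 228.006° = -0.71150, so δ = -45.357°.
Sunrise equation: cos H₀ = −tan φ · tan δ = -2.5188 ≤ −1, so the host star never sets (polar day) and H₀ = π.

H₀ = 180°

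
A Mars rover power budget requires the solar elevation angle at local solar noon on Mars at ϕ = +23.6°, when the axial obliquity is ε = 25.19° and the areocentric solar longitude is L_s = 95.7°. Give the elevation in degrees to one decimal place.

88.5°

sin δ = sin 25.19° × sin 95.7° = 0.42352, so δ = +25.057°.
At local noon the hour angle is zero, so the zenith angle equals |ϕ − δ| = |+23.6° − (+25.057°)| = 1.457°.
Elevation = 90° − 1.457° = 88.5°.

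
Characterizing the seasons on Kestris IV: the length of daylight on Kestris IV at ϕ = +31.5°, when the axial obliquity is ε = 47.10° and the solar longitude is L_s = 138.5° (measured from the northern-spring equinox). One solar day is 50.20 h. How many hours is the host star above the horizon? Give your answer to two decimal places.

30.65 h

Solar declination: sin δ = sin ε · sin L_s = sin 47.10° × sin 138.5° = 0.48540, so δ = +29.039°.
cos h₀ = −tan ϕ · tan δ = −tan(+31.5°) × tan(+29.039°) = -0.3402, so h₀ = 1.9179 rad = 109.89°.
Daylight = 2h₀/(2π) × 50.20 h = (1.9179/π) × 50.20 = 30.65 h.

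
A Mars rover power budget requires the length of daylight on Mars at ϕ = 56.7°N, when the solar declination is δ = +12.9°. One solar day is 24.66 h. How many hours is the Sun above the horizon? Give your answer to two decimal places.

15.13 h

cos h₀ = −tan ϕ · tan δ = −tan(+56.7°) × tan(+12.900°) = -0.3487, so h₀ = 1.9269 rad = 110.41°.
Daylight = 2h₀/(2π) × 24.66 h = (1.9269/π) × 24.66 = 15.13 h.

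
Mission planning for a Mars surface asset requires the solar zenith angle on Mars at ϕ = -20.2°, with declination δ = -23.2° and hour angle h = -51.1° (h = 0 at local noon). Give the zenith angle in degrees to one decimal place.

cos θ_z = sin ϕ sin δ + cos ϕ cos δ cos h = 0.136027 + 0.541682 = 0.677709.
θ_z = arccos(0.677709) = 47.3°.

θ_z = 47.3°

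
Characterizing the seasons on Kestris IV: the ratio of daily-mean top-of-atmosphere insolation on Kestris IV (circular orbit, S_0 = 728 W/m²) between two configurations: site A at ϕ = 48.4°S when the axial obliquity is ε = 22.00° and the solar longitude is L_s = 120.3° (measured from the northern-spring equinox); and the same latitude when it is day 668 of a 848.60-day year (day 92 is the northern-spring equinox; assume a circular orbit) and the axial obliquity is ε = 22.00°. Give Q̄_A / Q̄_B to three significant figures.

— Configuration A (ϕ=-48.4°):
Solar declination: sin δ = sin ε · sin L_s = sin 22.00° × sin 120.3° = 0.32343, so δ = +18.871°.
cos h₀ = −tan(-48.4°) tan(+18.871°) = 0.3850, h₀ = 1.1756 rad.
Bracket: h₀ sin ϕ sin δ + cos ϕ cos δ sin h₀ = 1.1756×-0.74780×0.32343 + 0.66393×0.94625×0.92292 = -0.284332 + 0.579819 = 0.295487.
Q̄ = (S_0/π) × [bracket] = (728/π) × 0.295487 = 68.473 W/m².
— Configuration B (ϕ=-48.4°):
Solar longitude: L_s = 360° × (668 − 92)/848.60 = 244.355°.
sin δ = sin 22.00° × sin 244.355° = -0.33771, so δ = -19.737°.
cos h₀ = −tan(-48.4°) tan(-19.737°) = -0.4041, h₀ = 1.9868 rad.
Bracket: h₀ sin ϕ sin δ + cos ϕ cos δ sin h₀ = 1.9868×-0.74780×-0.33771 + 0.66393×0.94125×0.91471 = 0.501746 + 0.571624 = 1.073370.
Q̄ = (S_0/π) × [bracket] = (728/π) × 1.073370 = 248.73 W/m².
Ratio Q̄_A / Q̄_B = 68.473 / 248.73 = 0.2753.

Q̄_A / Q̄_B ≈ 0.275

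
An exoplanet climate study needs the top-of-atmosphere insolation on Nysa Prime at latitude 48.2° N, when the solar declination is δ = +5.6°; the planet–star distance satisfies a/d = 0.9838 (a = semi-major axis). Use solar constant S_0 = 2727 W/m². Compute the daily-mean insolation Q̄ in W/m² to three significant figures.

cos h₀ = −tan(+48.2°) tan(+5.600°) = -0.1097, h₀ = 1.6807 rad.
Bracket: h₀ sin ϕ sin δ + cos ϕ cos δ sin h₀ = 1.6807×0.74548×0.09758 + 0.66653×0.99523×0.99397 = 0.122261 + 0.659351 = 0.781612.
Inverse-square distance factor (a/d)² = 0.9838² = 0.967862.
Q̄ = (S_0/π) × 0.967862 × [bracket] = (2727/π) × 0.967862 × 0.781612 = 656.7 W/m².

Q̄ ≈ 657 W/m²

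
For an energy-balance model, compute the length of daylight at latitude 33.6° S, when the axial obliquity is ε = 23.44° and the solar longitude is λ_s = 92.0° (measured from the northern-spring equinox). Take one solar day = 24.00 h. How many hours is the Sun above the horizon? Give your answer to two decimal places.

Solar declination: sin δ = sin ε · sin λ_s = sin 23.44° × sin 92.0° = 0.39755, so δ = +23.425°.
cos H₀ = −tan φ · tan δ = −tan(-33.6°) × tan(+23.425°) = 0.2879, so H₀ = 1.2788 rad = 73.27°.
Daylight = 2H₀/(2π) × 24.00 h = (1.2788/π) × 24.00 = 9.77 h.

9.77 h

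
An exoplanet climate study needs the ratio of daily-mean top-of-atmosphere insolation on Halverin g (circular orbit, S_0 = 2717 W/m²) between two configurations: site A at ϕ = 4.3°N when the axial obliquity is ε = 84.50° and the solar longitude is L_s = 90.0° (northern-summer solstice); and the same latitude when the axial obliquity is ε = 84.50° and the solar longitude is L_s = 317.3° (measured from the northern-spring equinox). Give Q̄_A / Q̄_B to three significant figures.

— Configuration A (ϕ=+4.3°):
Solar declination: sin δ = sin ε · sin L_s = sin 84.50° × sin 90.0° = 0.99540, so δ = +84.500°.
cos h₀ = −tan(+4.3°) tan(+84.500°) = -0.7809, h₀ = 2.4669 rad.
Bracket: h₀ sin ϕ sin δ + cos ϕ cos δ sin h₀ = 2.4669×0.07498×0.99540 + 0.99719×0.09585×0.62468 = 0.184117 + 0.059707 = 0.243824.
Q̄ = (S_0/π) × [bracket] = (2717/π) × 0.243824 = 210.87 W/m².
— Configuration B (ϕ=+4.3°):
Solar declination: sin δ = sin ε · sin L_s = sin 84.50° × sin 317.3° = -0.67504, so δ = -42.457°.
cos h₀ = −tan(+4.3°) tan(-42.457°) = 0.0688, h₀ = 1.5019 rad.
Bracket: h₀ sin ϕ sin δ + cos ϕ cos δ sin h₀ = 1.5019×0.07498×-0.67504 + 0.99719×0.73778×0.99763 = -0.076018 + 0.733963 = 0.657945.
Q̄ = (S_0/π) × [bracket] = (2717/π) × 0.657945 = 569.02 W/m².
Ratio Q̄_A / Q̄_B = 210.87 / 569.02 = 0.3706.

Q̄_A / Q̄_B ≈ 0.371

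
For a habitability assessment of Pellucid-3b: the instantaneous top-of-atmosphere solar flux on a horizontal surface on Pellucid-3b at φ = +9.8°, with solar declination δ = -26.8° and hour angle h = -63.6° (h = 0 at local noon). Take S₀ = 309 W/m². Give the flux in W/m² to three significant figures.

cos θ_z = sin φ sin δ + cos φ cos δ cos h = -0.076744 + 0.391084 = 0.314340.
Flux = S₀ · cos θ_z = 309 × 0.314340 = 97.13 W/m².

97.1 W/m²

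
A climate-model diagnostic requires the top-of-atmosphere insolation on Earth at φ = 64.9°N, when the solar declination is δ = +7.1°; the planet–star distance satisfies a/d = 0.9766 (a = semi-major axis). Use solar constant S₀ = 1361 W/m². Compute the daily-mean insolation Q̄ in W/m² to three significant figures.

Q̄ ≈ 253 W/m²

cos H₀ = −tan(+64.9°) tan(+7.100°) = -0.2659, H₀ = 1.8399 rad.
Bracket: H₀ sin φ sin δ + cos φ cos δ sin H₀ = 1.8399×0.90557×0.12360 + 0.42420×0.99233×0.96400 = 0.205937 + 0.405792 = 0.611729.
Inverse-square distance factor (a/d)² = 0.9766² = 0.953748.
Q̄ = (S₀/π) × 0.953748 × [bracket] = (1361/π) × 0.953748 × 0.611729 = 252.8 W/m².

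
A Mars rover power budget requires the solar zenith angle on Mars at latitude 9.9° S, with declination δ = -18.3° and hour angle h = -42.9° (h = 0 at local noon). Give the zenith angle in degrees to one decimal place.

θ_z = 42.3°

cos θ_z = sin φ sin δ + cos φ cos δ cos h = 0.053984 + 0.685139 = 0.739123.
θ_z = arccos(0.739123) = 42.3°.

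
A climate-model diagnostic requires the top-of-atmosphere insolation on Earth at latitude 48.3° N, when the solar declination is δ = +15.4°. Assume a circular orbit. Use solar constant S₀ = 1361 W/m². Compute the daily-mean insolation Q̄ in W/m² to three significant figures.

Q̄ ≈ 426 W/m²

cos H₀ = −tan(+48.3°) tan(+15.400°) = -0.3092, H₀ = 1.8851 rad.
Bracket: H₀ sin φ sin δ + cos φ cos δ sin H₀ = 1.8851×0.74664×0.26556 + 0.66523×0.96410×0.95101 = 0.373773 + 0.609929 = 0.983702.
Q̄ = (S₀/π) × [bracket] = (1361/π) × 0.983702 = 426.2 W/m².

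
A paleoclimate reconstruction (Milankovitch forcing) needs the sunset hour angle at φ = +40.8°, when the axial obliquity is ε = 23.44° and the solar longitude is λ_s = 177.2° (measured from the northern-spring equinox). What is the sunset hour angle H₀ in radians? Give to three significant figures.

Solar declination: sin δ = sin ε · sin λ_s = sin 23.44° × sin 177.2° = 0.01943, so δ = +1.113°.
cos H₀ = −tan φ · tan δ = −tan(+40.8°) × tan(+1.113°) = -0.0168, so H₀ = 1.5876 rad = 90.96°.

H₀ = 1.59 rad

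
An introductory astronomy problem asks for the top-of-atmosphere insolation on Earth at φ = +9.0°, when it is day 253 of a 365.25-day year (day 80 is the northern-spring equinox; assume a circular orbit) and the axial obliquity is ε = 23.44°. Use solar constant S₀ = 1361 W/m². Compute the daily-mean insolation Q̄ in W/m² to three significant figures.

Q̄ ≈ 434 W/m²

Solar longitude: λ_s = 360° × (253 − 80)/365.25 = 170.513°.
sin δ = sin 23.44° × sin 170.513° = 0.06556, so δ = +3.759°.
cos H₀ = −tan(+9.0°) tan(+3.759°) = -0.0104, H₀ = 1.5812 rad.
Bracket: H₀ sin φ sin δ + cos φ cos δ sin H₀ = 1.5812×0.15643×0.06556 + 0.98769×0.99785×0.99995 = 0.016216 + 0.985517 = 1.001733.
Q̄ = (S₀/π) × [bracket] = (1361/π) × 1.001733 = 434.0 W/m².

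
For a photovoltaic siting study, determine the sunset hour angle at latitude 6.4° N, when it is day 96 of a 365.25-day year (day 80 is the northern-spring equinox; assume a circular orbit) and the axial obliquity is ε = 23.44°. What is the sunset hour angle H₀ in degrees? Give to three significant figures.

Solar longitude: λ_s = 360° × (96 − 80)/365.25 = 15.770°.
sin δ = sin 23.44° × sin 15.770° = 0.10811, so δ = +6.206°.
cos H₀ = −tan φ · tan δ = −tan(+6.4°) × tan(+6.206°) = -0.0122, so H₀ = 1.5830 rad = 90.70°.

H₀ = 90.7°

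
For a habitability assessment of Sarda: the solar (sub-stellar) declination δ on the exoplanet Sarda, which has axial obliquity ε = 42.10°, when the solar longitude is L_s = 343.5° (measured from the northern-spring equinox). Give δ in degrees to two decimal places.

sin δ = sin ε · sin L_s = sin 42.10° × sin 343.5° = -0.190411.
δ = arcsin(-0.190411) = -10.98°.

δ = -10.98°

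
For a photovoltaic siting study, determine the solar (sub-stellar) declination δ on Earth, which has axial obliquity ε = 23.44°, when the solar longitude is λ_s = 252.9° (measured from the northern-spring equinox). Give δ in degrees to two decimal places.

sin δ = sin ε · sin λ_s = sin 23.44° × sin 252.9° = -0.380203.
δ = arcsin(-0.380203) = -22.35°.

δ = -22.35°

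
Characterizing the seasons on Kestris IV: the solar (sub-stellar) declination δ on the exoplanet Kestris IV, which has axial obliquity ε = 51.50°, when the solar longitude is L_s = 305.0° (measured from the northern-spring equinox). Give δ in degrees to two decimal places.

sin δ = sin ε · sin L_s = sin 51.50° × sin 305.0° = -0.641075.
δ = arcsin(-0.641075) = -39.87°.

δ = -39.87°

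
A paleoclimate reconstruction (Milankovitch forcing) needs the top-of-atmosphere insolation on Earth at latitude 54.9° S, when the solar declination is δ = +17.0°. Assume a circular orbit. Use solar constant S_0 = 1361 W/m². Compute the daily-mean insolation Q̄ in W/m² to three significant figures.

Q̄ ≈ 98.4 W/m²

cos h₀ = −tan(-54.9°) tan(+17.000°) = 0.4350, h₀ = 1.1207 rad.
Bracket: h₀ sin ϕ sin δ + cos ϕ cos δ sin h₀ = 1.1207×-0.81815×0.29237 + 0.57501×0.95630×0.90043 = -0.268074 + 0.495130 = 0.227056.
Q̄ = (S_0/π) × [bracket] = (1361/π) × 0.227056 = 98.37 W/m².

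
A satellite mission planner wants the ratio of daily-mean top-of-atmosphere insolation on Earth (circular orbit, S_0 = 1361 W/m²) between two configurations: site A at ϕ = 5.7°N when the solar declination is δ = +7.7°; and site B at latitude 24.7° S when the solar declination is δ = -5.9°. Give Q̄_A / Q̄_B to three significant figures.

— Configuration A (ϕ=+5.7°):
cos h₀ = −tan(+5.7°) tan(+7.700°) = -0.0135, h₀ = 1.5843 rad.
Bracket: h₀ sin ϕ sin δ + cos ϕ cos δ sin h₀ = 1.5843×0.09932×0.13399 + 0.99506×0.99098×0.99991 = 0.021084 + 0.985996 = 1.007080.
Q̄ = (S_0/π) × [bracket] = (1361/π) × 1.007080 = 436.29 W/m².
— Configuration B (ϕ=-24.7°):
cos h₀ = −tan(-24.7°) tan(-5.900°) = -0.0475, h₀ = 1.6183 rad.
Bracket: h₀ sin ϕ sin δ + cos ϕ cos δ sin h₀ = 1.6183×-0.41787×-0.10279 + 0.90851×0.99470×0.99887 = 0.069511 + 0.902674 = 0.972185.
Q̄ = (S_0/π) × [bracket] = (1361/π) × 0.972185 = 421.17 W/m².
Ratio Q̄_A / Q̄_B = 436.29 / 421.17 = 1.036.

Q̄_A / Q̄_B ≈ 1.04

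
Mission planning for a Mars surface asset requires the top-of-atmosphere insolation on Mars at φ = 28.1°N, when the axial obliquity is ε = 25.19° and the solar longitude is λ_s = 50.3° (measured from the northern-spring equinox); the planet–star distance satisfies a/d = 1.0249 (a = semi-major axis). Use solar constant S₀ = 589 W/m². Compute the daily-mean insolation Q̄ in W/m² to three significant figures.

Solar declination: sin δ = sin ε · sin λ_s = sin 25.19° × sin 50.3° = 0.32747, so δ = +19.115°.
cos H₀ = −tan(+28.1°) tan(+19.115°) = -0.1851, H₀ = 1.7569 rad.
Bracket: H₀ sin φ sin δ + cos φ cos δ sin H₀ = 1.7569×0.47101×0.32747 + 0.88213×0.94486×0.98273 = 0.270987 + 0.819095 = 1.090082.
Inverse-square distance factor (a/d)² = 1.0249² = 1.050420.
Q̄ = (S₀/π) × 1.050420 × [bracket] = (589/π) × 1.050420 × 1.090082 = 214.7 W/m².

Q̄ ≈ 215 W/m²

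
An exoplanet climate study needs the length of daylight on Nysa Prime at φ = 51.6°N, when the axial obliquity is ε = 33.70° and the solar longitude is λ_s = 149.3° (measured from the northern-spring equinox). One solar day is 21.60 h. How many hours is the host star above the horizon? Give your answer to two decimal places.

Solar declination: sin δ = sin ε · sin λ_s = sin 33.70° × sin 149.3° = 0.28327, so δ = +16.456°.
cos H₀ = −tan φ · tan δ = −tan(+51.6°) × tan(+16.456°) = -0.3727, so H₀ = 1.9527 rad = 111.88°.
Daylight = 2H₀/(2π) × 21.60 h = (1.9527/π) × 21.60 = 13.43 h.

13.43 h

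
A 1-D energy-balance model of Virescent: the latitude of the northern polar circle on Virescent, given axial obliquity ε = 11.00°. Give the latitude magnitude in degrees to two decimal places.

79.00°

The polar circle is the lowest latitude that experiences at least one full rotation of continuous daylight at the northern-summer solstice; it lies at |φ| = 90° − ε = 90° − 11.00° = 79.00°.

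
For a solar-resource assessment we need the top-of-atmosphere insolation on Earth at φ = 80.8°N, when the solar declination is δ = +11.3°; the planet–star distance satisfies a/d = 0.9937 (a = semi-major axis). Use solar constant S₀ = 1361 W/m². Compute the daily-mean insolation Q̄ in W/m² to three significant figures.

cos H₀ = −tan(+80.8°) tan(+11.300°) = -1.2337 ≤ −1 ⇒ polar day, H₀ = π.
Bracket: H₀ sin φ sin δ + cos φ cos δ sin H₀ = 3.1416×0.98714×0.19595 + 0.15988×0.98061×0.00000 = 0.607680 + 0.000000 = 0.607680.
Inverse-square distance factor (a/d)² = 0.9937² = 0.987440.
Q̄ = (S₀/π) × 0.987440 × [bracket] = (1361/π) × 0.987440 × 0.607680 = 260.0 W/m².

Q̄ ≈ 260 W/m²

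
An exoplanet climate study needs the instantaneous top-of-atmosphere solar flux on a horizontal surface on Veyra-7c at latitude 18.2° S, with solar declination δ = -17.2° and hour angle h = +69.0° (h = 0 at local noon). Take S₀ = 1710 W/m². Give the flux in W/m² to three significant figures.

714 W/m²

cos θ_z = sin φ sin δ + cos φ cos δ cos h = 0.092360 + 0.325215 = 0.417575.
Flux = S₀ · cos θ_z = 1710 × 0.417575 = 714.1 W/m².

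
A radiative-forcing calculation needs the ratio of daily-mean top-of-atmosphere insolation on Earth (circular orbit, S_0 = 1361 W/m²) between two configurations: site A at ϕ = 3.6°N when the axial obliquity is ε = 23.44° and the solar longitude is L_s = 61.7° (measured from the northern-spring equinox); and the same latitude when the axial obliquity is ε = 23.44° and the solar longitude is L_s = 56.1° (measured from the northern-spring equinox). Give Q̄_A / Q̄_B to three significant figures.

Q̄_A / Q̄_B ≈ 0.995

— Configuration A (ϕ=+3.6°):
Solar declination: sin δ = sin ε · sin L_s = sin 23.44° × sin 61.7° = 0.35024, so δ = +20.502°.
cos h₀ = −tan(+3.6°) tan(+20.502°) = -0.0235, h₀ = 1.5943 rad.
Bracket: h₀ sin ϕ sin δ + cos ϕ cos δ sin h₀ = 1.5943×0.06279×0.35024 + 0.99803×0.93666×0.99972 = 0.035061 + 0.934553 = 0.969614.
Q̄ = (S_0/π) × [bracket] = (1361/π) × 0.969614 = 420.06 W/m².
— Configuration B (ϕ=+3.6°):
Solar declination: sin δ = sin ε · sin L_s = sin 23.44° × sin 56.1° = 0.33017, so δ = +19.279°.
cos h₀ = −tan(+3.6°) tan(+19.279°) = -0.0220, h₀ = 1.5928 rad.
Bracket: h₀ sin ϕ sin δ + cos ϕ cos δ sin h₀ = 1.5928×0.06279×0.33017 + 0.99803×0.94392×0.99976 = 0.033021 + 0.941834 = 0.974855.
Q̄ = (S_0/π) × [bracket] = (1361/π) × 0.974855 = 422.33 W/m².
Ratio Q̄_A / Q̄_B = 420.06 / 422.33 = 0.9946.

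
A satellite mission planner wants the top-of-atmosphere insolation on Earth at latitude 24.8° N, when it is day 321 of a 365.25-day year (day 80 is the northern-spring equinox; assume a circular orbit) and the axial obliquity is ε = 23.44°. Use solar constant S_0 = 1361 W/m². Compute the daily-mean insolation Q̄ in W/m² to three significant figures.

Q̄ ≈ 280 W/m²

Solar longitude: L_s = 360° × (321 − 80)/365.25 = 237.536°.
sin δ = sin 23.44° × sin 237.536° = -0.33563, so δ = -19.611°.
cos h₀ = −tan(+24.8°) tan(-19.611°) = 0.1646, h₀ = 1.4054 rad.
Bracket: h₀ sin ϕ sin δ + cos ϕ cos δ sin h₀ = 1.4054×0.41945×-0.33563 + 0.90778×0.94200×0.98636 = -0.197852 + 0.843465 = 0.645613.
Q̄ = (S_0/π) × [bracket] = (1361/π) × 0.645613 = 279.7 W/m².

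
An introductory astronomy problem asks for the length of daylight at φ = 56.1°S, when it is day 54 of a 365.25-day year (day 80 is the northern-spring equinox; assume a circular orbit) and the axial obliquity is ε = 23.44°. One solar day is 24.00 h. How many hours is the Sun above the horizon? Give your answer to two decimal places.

14.01 h

Solar longitude: λ_s = 360° × (54 − 80)/365.25 = -25.626°, i.e. -25.626° + 360° = 334.374°.
sin δ = sin 23.44° × sin 334.374° = -0.17204, so δ = -9.907°.
cos H₀ = −tan φ · tan δ = −tan(-56.1°) × tan(-9.907°) = -0.2599, so H₀ = 1.8337 rad = 105.06°.
Daylight = 2H₀/(2π) × 24.00 h = (1.8337/π) × 24.00 = 14.01 h.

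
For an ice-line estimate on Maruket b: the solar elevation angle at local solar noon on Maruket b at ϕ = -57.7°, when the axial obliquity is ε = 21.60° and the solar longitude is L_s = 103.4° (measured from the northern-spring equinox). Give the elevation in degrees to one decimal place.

Solar declination: sin δ = sin ε · sin L_s = sin 21.60° × sin 103.4° = 0.35810, so δ = +20.984°.
At local noon the hour angle is zero, so the zenith angle equals |ϕ − δ| = |-57.7° − (+20.984°)| = 78.684°.
Elevation = 90° − 78.684° = 11.3°.

11.3°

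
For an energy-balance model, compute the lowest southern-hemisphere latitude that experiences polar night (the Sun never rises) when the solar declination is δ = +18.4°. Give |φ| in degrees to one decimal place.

Polar night requires cos H₀ = −tan φ tan δ ≥ 1, i.e. tan φ tan δ ≤ −1.
The boundary is |tan φ| · |tan δ| = 1, so |φ| = 90° − |δ| = 90° − 18.4° = 71.6° in the southern hemisphere.

|φ| = 71.6°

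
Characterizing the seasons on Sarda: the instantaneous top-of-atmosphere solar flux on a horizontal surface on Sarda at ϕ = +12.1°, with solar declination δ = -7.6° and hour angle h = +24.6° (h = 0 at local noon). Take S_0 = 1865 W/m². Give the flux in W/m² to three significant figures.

1.59e+03 W/m²

cos θ_z = sin ϕ sin δ + cos ϕ cos δ cos h = -0.027723 + 0.881226 = 0.853503.
Flux = S_0 · cos θ_z = 1865 × 0.853503 = 1592 W/m².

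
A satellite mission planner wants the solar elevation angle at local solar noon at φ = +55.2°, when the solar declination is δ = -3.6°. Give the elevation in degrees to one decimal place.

31.2°

At local noon the hour angle is zero, so the zenith angle equals |φ − δ| = |+55.2° − (-3.600°)| = 58.800°.
Elevation = 90° − 58.800° = 31.2°.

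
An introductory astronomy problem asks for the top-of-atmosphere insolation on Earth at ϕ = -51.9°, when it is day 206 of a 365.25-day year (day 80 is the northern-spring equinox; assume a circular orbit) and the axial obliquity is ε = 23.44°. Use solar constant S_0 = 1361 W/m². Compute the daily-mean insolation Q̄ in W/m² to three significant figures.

Q̄ ≈ 102 W/m²

Solar longitude: L_s = 360° × (206 − 80)/365.25 = 124.189°.
sin δ = sin 23.44° × sin 124.189° = 0.32905, so δ = +19.211°.
cos h₀ = −tan(-51.9°) tan(+19.211°) = 0.4444, h₀ = 1.1103 rad.
Bracket: h₀ sin ϕ sin δ + cos ϕ cos δ sin h₀ = 1.1103×-0.78694×0.32905 + 0.61704×0.94431×0.89583 = -0.287504 + 0.521980 = 0.234476.
Q̄ = (S_0/π) × [bracket] = (1361/π) × 0.234476 = 101.6 W/m².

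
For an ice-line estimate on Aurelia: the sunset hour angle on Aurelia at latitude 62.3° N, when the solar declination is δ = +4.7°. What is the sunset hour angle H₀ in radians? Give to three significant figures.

H₀ = 1.73 rad

cos H₀ = −tan φ · tan δ = −tan(+62.3°) × tan(+4.700°) = -0.1566, so H₀ = 1.7280 rad = 99.01°.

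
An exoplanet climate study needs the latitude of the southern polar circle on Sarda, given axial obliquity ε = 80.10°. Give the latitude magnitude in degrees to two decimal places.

9.90°

The polar circle is the lowest latitude that experiences at least one full rotation of continuous darkness at the northern-summer solstice; it lies at |ϕ| = 90° − ε = 90° − 80.10° = 9.90°.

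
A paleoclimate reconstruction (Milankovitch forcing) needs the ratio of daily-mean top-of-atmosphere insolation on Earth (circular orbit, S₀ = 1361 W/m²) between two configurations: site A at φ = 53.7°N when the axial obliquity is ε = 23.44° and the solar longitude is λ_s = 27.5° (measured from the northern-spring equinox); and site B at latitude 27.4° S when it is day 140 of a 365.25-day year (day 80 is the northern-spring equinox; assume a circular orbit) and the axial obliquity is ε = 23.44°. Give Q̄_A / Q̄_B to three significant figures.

Q̄_A / Q̄_B ≈ 1.38

— Configuration A (φ=+53.7°):
Solar declination: sin δ = sin ε · sin λ_s = sin 23.44° × sin 27.5° = 0.18368, so δ = +10.584°.
cos H₀ = −tan(+53.7°) tan(+10.584°) = -0.2544, H₀ = 1.8280 rad.
Bracket: H₀ sin φ sin δ + cos φ cos δ sin H₀ = 1.8280×0.80593×0.18368 + 0.59201×0.98299×0.96711 = 0.270605 + 0.562800 = 0.833405.
Q̄ = (S₀/π) × [bracket] = (1361/π) × 0.833405 = 361.05 W/m².
— Configuration B (φ=-27.4°):
Solar longitude: λ_s = 360° × (140 − 80)/365.25 = 59.138°.
sin δ = sin 23.44° × sin 59.138° = 0.34146, so δ = +19.966°.
cos H₀ = −tan(-27.4°) tan(+19.966°) = 0.1883, H₀ = 1.3813 rad.
Bracket: H₀ sin φ sin δ + cos φ cos δ sin H₀ = 1.3813×-0.46020×0.34146 + 0.88782×0.93990×0.98211 = -0.217057 + 0.819533 = 0.602476.
Q̄ = (S₀/π) × [bracket] = (1361/π) × 0.602476 = 261.00 W/m².
Ratio Q̄_A / Q̄_B = 361.05 / 261.00 = 1.383.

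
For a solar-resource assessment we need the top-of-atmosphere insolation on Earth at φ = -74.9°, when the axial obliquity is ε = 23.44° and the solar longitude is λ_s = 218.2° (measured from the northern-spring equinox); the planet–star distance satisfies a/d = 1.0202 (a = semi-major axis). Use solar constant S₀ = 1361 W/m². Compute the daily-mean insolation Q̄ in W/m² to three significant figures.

Solar declination: sin δ = sin ε · sin λ_s = sin 23.44° × sin 218.2° = -0.24600, so δ = -14.241°.
cos H₀ = −tan(-74.9°) tan(-14.241°) = -0.9406, H₀ = 2.7952 rad.
Bracket: H₀ sin φ sin δ + cos φ cos δ sin H₀ = 2.7952×-0.96547×-0.24600 + 0.26050×0.96927×0.33950 = 0.663876 + 0.085722 = 0.749598.
Inverse-square distance factor (a/d)² = 1.0202² = 1.040808.
Q̄ = (S₀/π) × 1.040808 × [bracket] = (1361/π) × 1.040808 × 0.749598 = 338.0 W/m².

Q̄ ≈ 338 W/m²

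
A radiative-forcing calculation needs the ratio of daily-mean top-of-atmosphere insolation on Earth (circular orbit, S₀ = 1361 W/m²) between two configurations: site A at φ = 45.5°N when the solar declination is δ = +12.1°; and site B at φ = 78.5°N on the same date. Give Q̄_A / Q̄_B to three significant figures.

— Configuration A (φ=+45.5°):
cos H₀ = −tan(+45.5°) tan(+12.100°) = -0.2182, H₀ = 1.7907 rad.
Bracket: H₀ sin φ sin δ + cos φ cos δ sin H₀ = 1.7907×0.71325×0.20962 + 0.70091×0.97778×0.97591 = 0.267730 + 0.668826 = 0.936556.
Q̄ = (S₀/π) × [bracket] = (1361/π) × 0.936556 = 405.73 W/m².
— Configuration B (φ=+78.5°):
cos H₀ = −tan(+78.5°) tan(+12.100°) = -1.0537 ≤ −1 ⇒ polar day, H₀ = π.
Bracket: H₀ sin φ sin δ + cos φ cos δ sin H₀ = 3.1416×0.97992×0.20962 + 0.19937×0.97778×0.00000 = 0.645319 + 0.000000 = 0.645319.
Q̄ = (S₀/π) × [bracket] = (1361/π) × 0.645319 = 279.56 W/m².
Ratio Q̄_A / Q̄_B = 405.73 / 279.56 = 1.451.

Q̄_A / Q̄_B ≈ 1.45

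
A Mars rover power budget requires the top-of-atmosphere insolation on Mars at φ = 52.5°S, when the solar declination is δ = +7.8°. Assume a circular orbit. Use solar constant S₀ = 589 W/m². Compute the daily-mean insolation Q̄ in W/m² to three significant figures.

cos H₀ = −tan(-52.5°) tan(+7.800°) = 0.1785, H₀ = 1.3913 rad.
Bracket: H₀ sin φ sin δ + cos φ cos δ sin H₀ = 1.3913×-0.79335×0.13572 + 0.60876×0.99075×0.98394 = -0.149806 + 0.593443 = 0.443637.
Q̄ = (S₀/π) × [bracket] = (589/π) × 0.443637 = 83.18 W/m².

Q̄ ≈ 83.2 W/m²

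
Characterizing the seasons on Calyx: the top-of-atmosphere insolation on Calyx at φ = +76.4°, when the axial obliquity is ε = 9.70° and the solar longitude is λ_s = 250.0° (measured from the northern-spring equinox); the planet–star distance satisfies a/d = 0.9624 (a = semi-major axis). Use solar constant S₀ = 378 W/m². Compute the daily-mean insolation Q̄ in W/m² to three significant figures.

Solar declination: sin δ = sin ε · sin λ_s = sin 9.70° × sin 250.0° = -0.15833, so δ = -9.110°.
cos H₀ = −tan(+76.4°) tan(-9.110°) = 0.6628, H₀ = 0.8462 rad.
Bracket: H₀ sin φ sin δ + cos φ cos δ sin H₀ = 0.8462×0.97196×-0.15833 + 0.23514×0.98739×0.74879 = -0.130222 + 0.173850 = 0.043628.
Inverse-square distance factor (a/d)² = 0.9624² = 0.926214.
Q̄ = (S₀/π) × 0.926214 × [bracket] = (378/π) × 0.926214 × 0.043628 = 4.862 W/m².

Q̄ ≈ 4.86 W/m²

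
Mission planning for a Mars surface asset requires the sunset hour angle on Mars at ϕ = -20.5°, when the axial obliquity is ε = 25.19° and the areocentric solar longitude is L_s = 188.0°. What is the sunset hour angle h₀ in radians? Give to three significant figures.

sin δ = sin 25.19° × sin 188.0° = -0.05924, so δ = -3.396°.
cos h₀ = −tan ϕ · tan δ = −tan(-20.5°) × tan(-3.396°) = -0.0222, so h₀ = 1.5930 rad = 91.27°.

h₀ = 1.59 rad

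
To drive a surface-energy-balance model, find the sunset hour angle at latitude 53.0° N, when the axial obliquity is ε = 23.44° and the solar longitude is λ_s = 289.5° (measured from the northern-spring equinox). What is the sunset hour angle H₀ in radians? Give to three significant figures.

H₀ = 1.00 rad

Solar declination: sin δ = sin ε · sin λ_s = sin 23.44° × sin 289.5° = -0.37497, so δ = -22.023°.
cos H₀ = −tan φ · tan δ = −tan(+53.0°) × tan(-22.023°) = 0.5368, so H₀ = 1.0042 rad = 57.54°.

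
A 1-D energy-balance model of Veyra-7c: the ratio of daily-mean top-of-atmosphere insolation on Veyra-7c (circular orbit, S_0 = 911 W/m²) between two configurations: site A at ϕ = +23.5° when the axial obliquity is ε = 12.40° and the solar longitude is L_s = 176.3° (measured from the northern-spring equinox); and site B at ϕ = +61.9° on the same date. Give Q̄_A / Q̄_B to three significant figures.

Q̄_A / Q̄_B ≈ 1.89

— Configuration A (ϕ=+23.5°):
Solar declination: sin δ = sin ε · sin L_s = sin 12.40° × sin 176.3° = 0.01386, so δ = +0.794°.
cos h₀ = −tan(+23.5°) tan(+0.794°) = -0.0060, h₀ = 1.5768 rad.
Bracket: h₀ sin ϕ sin δ + cos ϕ cos δ sin h₀ = 1.5768×0.39875×0.01386 + 0.91706×0.99990×0.99998 = 0.008714 + 0.916950 = 0.925664.
Q̄ = (S_0/π) × [bracket] = (911/π) × 0.925664 = 268.42 W/m².
— Configuration B (ϕ=+61.9°):
cos h₀ = −tan(+61.9°) tan(+0.794°) = -0.0260, h₀ = 1.5968 rad.
Bracket: h₀ sin ϕ sin δ + cos ϕ cos δ sin h₀ = 1.5968×0.88213×0.01386 + 0.47101×0.99990×0.99966 = 0.019523 + 0.470803 = 0.490326.
Q̄ = (S_0/π) × [bracket] = (911/π) × 0.490326 = 142.18 W/m².
Ratio Q̄_A / Q̄_B = 268.42 / 142.18 = 1.888.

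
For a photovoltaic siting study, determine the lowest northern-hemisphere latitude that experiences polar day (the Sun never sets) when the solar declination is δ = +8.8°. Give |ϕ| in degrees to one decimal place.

|ϕ| = 81.2°

Polar day requires cos h₀ = −tan ϕ tan δ ≤ −1, i.e. tan ϕ tan δ ≥ 1.
The boundary is |tan ϕ| · |tan δ| = 1, so |ϕ| = 90° − |δ| = 90° − 8.8° = 81.2° in the northern hemisphere.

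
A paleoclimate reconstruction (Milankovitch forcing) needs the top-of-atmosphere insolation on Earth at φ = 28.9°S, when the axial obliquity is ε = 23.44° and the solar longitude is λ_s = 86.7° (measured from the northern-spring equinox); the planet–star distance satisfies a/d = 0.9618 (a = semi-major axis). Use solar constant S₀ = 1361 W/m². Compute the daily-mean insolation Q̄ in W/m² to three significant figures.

Solar declination: sin δ = sin ε · sin λ_s = sin 23.44° × sin 86.7° = 0.39713, so δ = +23.399°.
cos H₀ = −tan(-28.9°) tan(+23.399°) = 0.2389, H₀ = 1.3296 rad.
Bracket: H₀ sin φ sin δ + cos φ cos δ sin H₀ = 1.3296×-0.48328×0.39713 + 0.87546×0.91776×0.97105 = -0.255183 + 0.780202 = 0.525019.
Inverse-square distance factor (a/d)² = 0.9618² = 0.925059.
Q̄ = (S₀/π) × 0.925059 × [bracket] = (1361/π) × 0.925059 × 0.525019 = 210.4 W/m².

Q̄ ≈ 210 W/m²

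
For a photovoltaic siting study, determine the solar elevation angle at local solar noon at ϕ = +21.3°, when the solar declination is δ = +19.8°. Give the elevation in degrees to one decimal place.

88.5°

At local noon the hour angle is zero, so the zenith angle equals |ϕ − δ| = |+21.3° − (+19.800°)| = 1.500°.
Elevation = 90° − 1.500° = 88.5°.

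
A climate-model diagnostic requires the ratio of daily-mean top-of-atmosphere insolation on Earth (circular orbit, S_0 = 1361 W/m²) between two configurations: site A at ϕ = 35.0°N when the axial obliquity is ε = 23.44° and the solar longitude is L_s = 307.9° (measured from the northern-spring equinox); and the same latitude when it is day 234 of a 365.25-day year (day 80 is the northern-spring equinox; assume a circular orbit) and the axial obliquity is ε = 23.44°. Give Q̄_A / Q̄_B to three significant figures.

— Configuration A (ϕ=+35.0°):
Solar declination: sin δ = sin ε · sin L_s = sin 23.44° × sin 307.9° = -0.31389, so δ = -18.294°.
cos h₀ = −tan(+35.0°) tan(-18.294°) = 0.2315, h₀ = 1.3372 rad.
Bracket: h₀ sin ϕ sin δ + cos ϕ cos δ sin h₀ = 1.3372×0.57358×-0.31389 + 0.81915×0.94946×0.97284 = -0.240751 + 0.756626 = 0.515875.
Q̄ = (S_0/π) × [bracket] = (1361/π) × 0.515875 = 223.49 W/m².
— Configuration B (ϕ=+35.0°):
Solar longitude: L_s = 360° × (234 − 80)/365.25 = 151.786°.
sin δ = sin 23.44° × sin 151.786° = 0.18806, so δ = +10.839°.
cos h₀ = −tan(+35.0°) tan(+10.839°) = -0.1341, h₀ = 1.7053 rad.
Bracket: h₀ sin ϕ sin δ + cos ϕ cos δ sin h₀ = 1.7053×0.57358×0.18806 + 0.81915×0.98216×0.99097 = 0.183946 + 0.797271 = 0.981217.
Q̄ = (S_0/π) × [bracket] = (1361/π) × 0.981217 = 425.08 W/m².
Ratio Q̄_A / Q̄_B = 223.49 / 425.08 = 0.5258.

Q̄_A / Q̄_B ≈ 0.526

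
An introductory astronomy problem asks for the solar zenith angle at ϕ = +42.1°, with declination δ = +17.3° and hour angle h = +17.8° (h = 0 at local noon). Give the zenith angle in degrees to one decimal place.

cos θ_z = sin ϕ sin δ + cos ϕ cos δ cos h = 0.199368 + 0.674497 = 0.873865.
θ_z = arccos(0.873865) = 29.1°.

θ_z = 29.1°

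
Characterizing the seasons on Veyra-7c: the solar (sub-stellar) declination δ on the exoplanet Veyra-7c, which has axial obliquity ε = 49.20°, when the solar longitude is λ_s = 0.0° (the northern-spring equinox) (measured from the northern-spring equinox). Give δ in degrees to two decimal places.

sin δ = sin ε · sin λ_s = sin 49.20° × sin 0.0° = 0.000000.
δ = arcsin(0.000000) = +0.00°.

δ = +0.00°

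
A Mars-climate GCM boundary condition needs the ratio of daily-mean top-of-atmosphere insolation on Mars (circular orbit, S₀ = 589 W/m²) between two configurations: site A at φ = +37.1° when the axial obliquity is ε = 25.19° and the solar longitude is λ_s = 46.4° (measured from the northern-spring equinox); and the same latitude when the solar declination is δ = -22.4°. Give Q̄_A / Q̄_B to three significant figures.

Q̄_A / Q̄_B ≈ 2.60

— Configuration A (φ=+37.1°):
Solar declination: sin δ = sin ε · sin λ_s = sin 25.19° × sin 46.4° = 0.30822, so δ = +17.952°.
cos H₀ = −tan(+37.1°) tan(+17.952°) = -0.2450, H₀ = 1.8184 rad.
Bracket: H₀ sin φ sin δ + cos φ cos δ sin H₀ = 1.8184×0.60321×0.30822 + 0.79758×0.95131×0.96951 = 0.338079 + 0.735612 = 1.073691.
Q̄ = (S₀/π) × [bracket] = (589/π) × 1.073691 = 201.30 W/m².
— Configuration B (φ=+37.1°):
cos H₀ = −tan(+37.1°) tan(-22.400°) = 0.3117, H₀ = 1.2538 rad.
Bracket: H₀ sin φ sin δ + cos φ cos δ sin H₀ = 1.2538×0.60321×-0.38107 + 0.79758×0.92455×0.95017 = -0.288205 + 0.700658 = 0.412453.
Q̄ = (S₀/π) × [bracket] = (589/π) × 0.412453 = 77.329 W/m².
Ratio Q̄_A / Q̄_B = 201.30 / 77.329 = 2.603.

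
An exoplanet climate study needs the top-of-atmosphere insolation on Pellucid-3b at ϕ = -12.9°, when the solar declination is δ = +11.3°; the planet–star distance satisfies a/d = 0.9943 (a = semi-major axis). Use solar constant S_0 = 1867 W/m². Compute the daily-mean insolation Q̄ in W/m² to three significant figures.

Q̄ ≈ 522 W/m²

cos h₀ = −tan(-12.9°) tan(+11.300°) = 0.0458, h₀ = 1.5250 rad.
Bracket: h₀ sin ϕ sin δ + cos ϕ cos δ sin h₀ = 1.5250×-0.22325×0.19595 + 0.97476×0.98061×0.99895 = -0.066712 + 0.954856 = 0.888144.
Inverse-square distance factor (a/d)² = 0.9943² = 0.988632.
Q̄ = (S_0/π) × 0.988632 × [bracket] = (1867/π) × 0.988632 × 0.888144 = 521.8 W/m².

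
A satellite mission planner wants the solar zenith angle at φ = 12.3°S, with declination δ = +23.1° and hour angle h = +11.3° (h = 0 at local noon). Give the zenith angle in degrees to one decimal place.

cos θ_z = sin φ sin δ + cos φ cos δ cos h = -0.083580 + 0.881286 = 0.797706.
θ_z = arccos(0.797706) = 37.1°.

θ_z = 37.1°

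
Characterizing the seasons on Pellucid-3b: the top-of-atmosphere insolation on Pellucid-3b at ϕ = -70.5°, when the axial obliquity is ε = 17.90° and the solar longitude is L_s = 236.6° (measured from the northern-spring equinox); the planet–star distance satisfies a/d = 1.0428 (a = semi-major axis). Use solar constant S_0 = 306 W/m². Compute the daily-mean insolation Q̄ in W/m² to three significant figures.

Solar declination: sin δ = sin ε · sin L_s = sin 17.90° × sin 236.6° = -0.25660, so δ = -14.868°.
cos h₀ = −tan(-70.5°) tan(-14.868°) = -0.7497, h₀ = 2.4184 rad.
Bracket: h₀ sin ϕ sin δ + cos ϕ cos δ sin h₀ = 2.4184×-0.94264×-0.25660 + 0.33381×0.96652×0.66177 = 0.584966 + 0.213510 = 0.798476.
Inverse-square distance factor (a/d)² = 1.0428² = 1.087432.
Q̄ = (S_0/π) × 1.087432 × [bracket] = (306/π) × 1.087432 × 0.798476 = 84.57 W/m².

Q̄ ≈ 84.6 W/m²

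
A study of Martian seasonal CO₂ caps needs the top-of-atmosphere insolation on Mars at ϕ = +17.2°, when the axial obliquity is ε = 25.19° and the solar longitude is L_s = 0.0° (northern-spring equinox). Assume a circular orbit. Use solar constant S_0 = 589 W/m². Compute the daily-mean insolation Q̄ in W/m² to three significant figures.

Solar declination: sin δ = sin ε · sin L_s = sin 25.19° × sin 0.0° = 0.00000, so δ = +0.000°.
cos h₀ = −tan(+17.2°) tan(+0.000°) = -0.0000, h₀ = 1.5708 rad.
Bracket: h₀ sin ϕ sin δ + cos ϕ cos δ sin h₀ = 1.5708×0.29571×0.00000 + 0.95528×1.00000×1.00000 = 0.000000 + 0.955280 = 0.955280.
Q̄ = (S_0/π) × [bracket] = (589/π) × 0.955280 = 179.1 W/m².

Q̄ ≈ 179 W/m²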